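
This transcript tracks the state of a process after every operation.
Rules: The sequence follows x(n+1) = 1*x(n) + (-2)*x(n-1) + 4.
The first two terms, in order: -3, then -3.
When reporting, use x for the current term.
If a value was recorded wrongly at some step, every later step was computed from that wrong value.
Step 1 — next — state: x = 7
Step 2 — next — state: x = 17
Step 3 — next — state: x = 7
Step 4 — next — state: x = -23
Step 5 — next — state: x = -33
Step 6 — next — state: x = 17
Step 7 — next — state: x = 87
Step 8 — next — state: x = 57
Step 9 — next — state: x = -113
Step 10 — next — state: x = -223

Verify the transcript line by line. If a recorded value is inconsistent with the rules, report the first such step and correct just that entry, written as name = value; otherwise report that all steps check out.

no error

Step 1: x = 1*(-3) + (-2)*(-3) + (4) = 7 — consistent with the transcript.
Step 2: x = 1*(7) + (-2)*(-3) + (4) = 17 — exactly as logged.
Step 3: x = 1*(17) + (-2)*(7) + (4) = 7 — checks out.
Step 4: x = 1*(7) + (-2)*(17) + (4) = -23 — checks out.
Step 5: x = 1*(-23) + (-2)*(7) + (4) = -33 — same as recorded.
Step 6: x = 1*(-33) + (-2)*(-23) + (4) = 17 — no discrepancy.
Step 7: x = 1*(17) + (-2)*(-33) + (4) = 87 — no discrepancy.
Step 8: x = 1*(87) + (-2)*(17) + (4) = 57 — consistent with the transcript.
Step 9: x = 1*(57) + (-2)*(87) + (4) = -113 — confirmed correct.
Step 10: x = 1*(-113) + (-2)*(57) + (4) = -223 — consistent with the transcript.
All steps check out; nothing to correct.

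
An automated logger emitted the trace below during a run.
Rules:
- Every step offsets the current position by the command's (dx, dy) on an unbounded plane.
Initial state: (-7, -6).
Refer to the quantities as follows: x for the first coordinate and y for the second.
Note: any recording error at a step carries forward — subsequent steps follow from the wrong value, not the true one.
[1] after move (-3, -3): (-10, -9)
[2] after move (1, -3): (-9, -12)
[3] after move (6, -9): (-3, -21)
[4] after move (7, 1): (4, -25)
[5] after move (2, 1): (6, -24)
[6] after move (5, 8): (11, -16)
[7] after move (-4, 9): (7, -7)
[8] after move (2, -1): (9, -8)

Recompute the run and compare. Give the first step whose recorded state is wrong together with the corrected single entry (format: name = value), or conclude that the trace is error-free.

step 4, y = -20

1. x = -7 + (-3) = -10, y = -6 + (-3) = -9 (in agreement)
2. x = -10 + (1) = -9, y = -9 + (-3) = -12 (confirmed correct)
3. x = -9 + (6) = -3, y = -12 + (-9) = -21 (consistent with the trace)
4. x = -3 + (7) = 4, y = -21 + (1) = -20 (the entry is off here)
Step 4 is the first one off; corrected, y = -20.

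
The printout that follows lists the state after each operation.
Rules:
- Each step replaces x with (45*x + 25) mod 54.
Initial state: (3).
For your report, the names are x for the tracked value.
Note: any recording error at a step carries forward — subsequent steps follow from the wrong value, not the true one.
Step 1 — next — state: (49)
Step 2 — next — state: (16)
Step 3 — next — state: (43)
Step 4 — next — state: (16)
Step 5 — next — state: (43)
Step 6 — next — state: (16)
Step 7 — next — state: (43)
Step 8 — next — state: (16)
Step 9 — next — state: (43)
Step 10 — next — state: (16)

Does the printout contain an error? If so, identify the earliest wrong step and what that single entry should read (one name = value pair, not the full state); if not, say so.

Step 1: x = (45*3 + 25) mod 54 = 52 — the recorded entry deviates here.
Conclusion: step 1 carries the first error; the entry should be x = 52.

step 1, x = 52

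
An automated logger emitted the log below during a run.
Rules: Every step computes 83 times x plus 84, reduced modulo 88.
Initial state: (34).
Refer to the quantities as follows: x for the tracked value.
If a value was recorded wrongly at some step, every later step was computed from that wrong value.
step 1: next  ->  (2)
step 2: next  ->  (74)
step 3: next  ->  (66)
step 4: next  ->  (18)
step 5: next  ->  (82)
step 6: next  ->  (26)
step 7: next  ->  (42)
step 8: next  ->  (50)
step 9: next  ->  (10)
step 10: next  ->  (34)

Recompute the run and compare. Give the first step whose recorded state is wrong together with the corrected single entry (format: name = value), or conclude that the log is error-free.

Recomputing the run from the initial state:
step 1: x = 2
step 2: x = 74
step 3: x = 66
step 4: x = 18
step 5: x = 82
step 6: x = 26
step 7: x = 42
step 8: x = 50
step 9: x = 10
step 10: x = 34
This matches the log at every step.

no error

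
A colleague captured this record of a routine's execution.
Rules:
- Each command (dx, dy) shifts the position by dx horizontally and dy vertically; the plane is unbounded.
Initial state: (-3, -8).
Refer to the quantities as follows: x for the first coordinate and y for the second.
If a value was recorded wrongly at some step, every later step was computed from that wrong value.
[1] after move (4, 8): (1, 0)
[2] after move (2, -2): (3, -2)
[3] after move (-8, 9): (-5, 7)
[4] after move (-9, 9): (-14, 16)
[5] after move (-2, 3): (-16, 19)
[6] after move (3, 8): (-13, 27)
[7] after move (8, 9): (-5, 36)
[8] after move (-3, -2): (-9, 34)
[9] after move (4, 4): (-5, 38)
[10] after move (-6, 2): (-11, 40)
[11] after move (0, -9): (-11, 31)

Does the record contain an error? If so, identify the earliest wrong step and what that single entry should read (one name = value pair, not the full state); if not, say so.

step 8, x = -8

step 1: x = -3 + (4) = 1, y = -8 + (8) = 0 -> checks out
step 2: x = 1 + (2) = 3, y = 0 + (-2) = -2 -> same as recorded
step 3: x = 3 + (-8) = -5, y = -2 + (9) = 7 -> checks out
step 4: x = -5 + (-9) = -14, y = 7 + (9) = 16 -> verified
step 5: x = -14 + (-2) = -16, y = 16 + (3) = 19 -> matches
step 6: x = -16 + (3) = -13, y = 19 + (8) = 27 -> in agreement
step 7: x = -13 + (8) = -5, y = 27 + (9) = 36 -> matches
step 8: x = -5 + (-3) = -8, y = 36 + (-2) = 34 -> the entry is off here
Step 8 is the first one off; corrected, x = -8.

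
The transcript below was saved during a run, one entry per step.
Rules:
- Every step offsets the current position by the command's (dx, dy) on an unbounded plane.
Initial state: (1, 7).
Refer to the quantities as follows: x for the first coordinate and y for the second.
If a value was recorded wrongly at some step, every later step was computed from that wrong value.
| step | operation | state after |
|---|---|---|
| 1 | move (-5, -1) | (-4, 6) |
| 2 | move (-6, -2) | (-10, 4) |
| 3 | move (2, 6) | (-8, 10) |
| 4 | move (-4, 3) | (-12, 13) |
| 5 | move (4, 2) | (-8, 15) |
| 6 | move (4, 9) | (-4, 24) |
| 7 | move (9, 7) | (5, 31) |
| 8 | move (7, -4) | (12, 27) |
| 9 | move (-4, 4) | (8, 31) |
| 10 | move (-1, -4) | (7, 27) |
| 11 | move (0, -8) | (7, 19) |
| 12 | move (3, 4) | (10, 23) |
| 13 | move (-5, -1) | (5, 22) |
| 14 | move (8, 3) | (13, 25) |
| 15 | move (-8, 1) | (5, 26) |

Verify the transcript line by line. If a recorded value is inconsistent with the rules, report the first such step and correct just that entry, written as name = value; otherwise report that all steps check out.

1. x = 1 + (-5) = -4, y = 7 + (-1) = 6 (confirmed correct)
2. x = -4 + (-6) = -10, y = 6 + (-2) = 4 (verified)
3. x = -10 + (2) = -8, y = 4 + (6) = 10 (consistent with the transcript)
4. x = -8 + (-4) = -12, y = 10 + (3) = 13 (in agreement)
5. x = -12 + (4) = -8, y = 13 + (2) = 15 (consistent with the transcript)
6. x = -8 + (4) = -4, y = 15 + (9) = 24 (consistent with the transcript)
7. x = -4 + (9) = 5, y = 24 + (7) = 31 (no discrepancy)
8. x = 5 + (7) = 12, y = 31 + (-4) = 27 (same as recorded)
9. x = 12 + (-4) = 8, y = 27 + (4) = 31 (exactly as logged)
10. x = 8 + (-1) = 7, y = 31 + (-4) = 27 (consistent with the transcript)
11. x = 7 + (0) = 7, y = 27 + (-8) = 19 (verified)
12. x = 7 + (3) = 10, y = 19 + (4) = 23 (same as recorded)
13. x = 10 + (-5) = 5, y = 23 + (-1) = 22 (exactly as logged)
14. x = 5 + (8) = 13, y = 22 + (3) = 25 (verified)
15. x = 13 + (-8) = 5, y = 25 + (1) = 26 (confirmed correct)
Each recorded entry agrees with the recomputation.

no error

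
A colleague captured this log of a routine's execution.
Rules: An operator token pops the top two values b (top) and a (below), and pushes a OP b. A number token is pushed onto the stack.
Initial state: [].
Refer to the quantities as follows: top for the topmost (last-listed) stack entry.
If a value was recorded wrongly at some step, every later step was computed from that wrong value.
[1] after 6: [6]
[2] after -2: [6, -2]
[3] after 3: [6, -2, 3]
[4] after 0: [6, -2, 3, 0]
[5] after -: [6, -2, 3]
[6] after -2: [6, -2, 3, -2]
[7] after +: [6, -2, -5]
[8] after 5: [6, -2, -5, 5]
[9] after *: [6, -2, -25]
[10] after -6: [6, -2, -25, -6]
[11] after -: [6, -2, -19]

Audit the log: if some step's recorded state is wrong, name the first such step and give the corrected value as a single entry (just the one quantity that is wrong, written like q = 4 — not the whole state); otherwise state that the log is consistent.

Recomputing the run from the initial state:
step 1: [6]
step 2: [6, -2]
step 3: [6, -2, 3]
step 4: [6, -2, 3, 0]
step 5: [6, -2, 3]
step 6: [6, -2, 3, -2]
step 7: [6, -2, 1]
step 8: [6, -2, 1, 5]
step 9: [6, -2, 5]
step 10: [6, -2, 5, -6]
step 11: [6, -2, 11]
The first disagreement with the log is at step 7, where the value should be top = 1.

step 7, top = 1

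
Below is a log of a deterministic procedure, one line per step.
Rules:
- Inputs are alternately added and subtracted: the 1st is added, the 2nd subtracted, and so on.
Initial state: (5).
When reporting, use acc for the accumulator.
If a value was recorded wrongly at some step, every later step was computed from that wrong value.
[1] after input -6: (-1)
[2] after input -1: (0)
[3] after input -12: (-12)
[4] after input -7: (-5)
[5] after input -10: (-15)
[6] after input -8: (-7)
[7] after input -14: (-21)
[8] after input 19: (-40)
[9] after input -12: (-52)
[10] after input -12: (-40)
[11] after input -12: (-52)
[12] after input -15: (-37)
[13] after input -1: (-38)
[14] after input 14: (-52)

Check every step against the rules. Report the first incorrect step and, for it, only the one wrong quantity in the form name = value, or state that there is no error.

1. acc = 5 + -6 = -1 (in agreement)
2. acc = -1 - -1 = 0 (matches)
3. acc = 0 + -12 = -12 (confirmed correct)
4. acc = -12 - -7 = -5 (confirmed correct)
5. acc = -5 + -10 = -15 (checks out)
6. acc = -15 - -8 = -7 (exactly as logged)
7. acc = -7 + -14 = -21 (consistent with the log)
8. acc = -21 - 19 = -40 (exactly as logged)
9. acc = -40 + -12 = -52 (verified)
10. acc = -52 - -12 = -40 (confirmed correct)
11. acc = -40 + -12 = -52 (verified)
12. acc = -52 - -15 = -37 (same as recorded)
13. acc = -37 + -1 = -38 (matches)
14. acc = -38 - 14 = -52 (verified)
No step deviates from the rules.

no error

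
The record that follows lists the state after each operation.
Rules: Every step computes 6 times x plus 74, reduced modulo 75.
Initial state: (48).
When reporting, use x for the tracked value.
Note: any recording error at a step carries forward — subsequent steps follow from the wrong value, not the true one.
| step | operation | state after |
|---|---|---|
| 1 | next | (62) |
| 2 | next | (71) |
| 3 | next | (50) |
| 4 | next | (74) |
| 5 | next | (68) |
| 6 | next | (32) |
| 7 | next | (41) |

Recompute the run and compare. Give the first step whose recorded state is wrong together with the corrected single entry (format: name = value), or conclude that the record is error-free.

step 1: x = (6*48 + 74) mod 75 = 62 -> checks out
step 2: x = (6*62 + 74) mod 75 = 71 -> checks out
step 3: x = (6*71 + 74) mod 75 = 50 -> verified
step 4: x = (6*50 + 74) mod 75 = 74 -> matches
step 5: x = (6*74 + 74) mod 75 = 68 -> consistent with the record
step 6: x = (6*68 + 74) mod 75 = 32 -> confirmed correct
step 7: x = (6*32 + 74) mod 75 = 41 -> consistent with the record
Each recorded entry agrees with the recomputation.

no error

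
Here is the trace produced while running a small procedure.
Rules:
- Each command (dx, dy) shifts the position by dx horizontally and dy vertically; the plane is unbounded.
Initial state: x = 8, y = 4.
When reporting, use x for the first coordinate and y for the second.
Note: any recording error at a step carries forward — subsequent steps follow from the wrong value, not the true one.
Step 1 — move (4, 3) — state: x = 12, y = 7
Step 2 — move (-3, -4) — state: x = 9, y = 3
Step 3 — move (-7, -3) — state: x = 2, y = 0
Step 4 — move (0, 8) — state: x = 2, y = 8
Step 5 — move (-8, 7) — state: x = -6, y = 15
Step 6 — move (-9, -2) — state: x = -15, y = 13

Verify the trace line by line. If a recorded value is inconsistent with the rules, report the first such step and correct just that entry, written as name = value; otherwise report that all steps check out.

Recomputing the run from the initial state:
step 1: x = 12, y = 7
step 2: x = 9, y = 3
step 3: x = 2, y = 0
step 4: x = 2, y = 8
step 5: x = -6, y = 15
step 6: x = -15, y = 13
This matches the trace at every step.

no error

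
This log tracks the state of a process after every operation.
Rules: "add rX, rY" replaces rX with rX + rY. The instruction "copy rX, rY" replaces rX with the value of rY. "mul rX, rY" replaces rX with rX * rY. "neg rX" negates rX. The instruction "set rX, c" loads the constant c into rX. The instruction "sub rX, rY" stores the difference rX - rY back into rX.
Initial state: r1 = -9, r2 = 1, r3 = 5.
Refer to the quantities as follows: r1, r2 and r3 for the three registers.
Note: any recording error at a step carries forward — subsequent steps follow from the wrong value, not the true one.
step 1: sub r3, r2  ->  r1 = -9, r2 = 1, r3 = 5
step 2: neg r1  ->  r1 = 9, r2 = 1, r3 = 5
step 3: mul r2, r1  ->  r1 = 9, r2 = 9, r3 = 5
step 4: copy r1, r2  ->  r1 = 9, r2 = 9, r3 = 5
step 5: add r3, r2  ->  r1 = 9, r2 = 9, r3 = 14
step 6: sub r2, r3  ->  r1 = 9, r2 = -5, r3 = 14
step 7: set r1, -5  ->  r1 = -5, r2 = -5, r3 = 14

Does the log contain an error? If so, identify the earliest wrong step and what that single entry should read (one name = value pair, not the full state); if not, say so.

Step 1: r3 = 5 - 1 = 4 — not what was recorded.
So the first discrepancy is step 1, where the right value is r3 = 4.

step 1, r3 = 4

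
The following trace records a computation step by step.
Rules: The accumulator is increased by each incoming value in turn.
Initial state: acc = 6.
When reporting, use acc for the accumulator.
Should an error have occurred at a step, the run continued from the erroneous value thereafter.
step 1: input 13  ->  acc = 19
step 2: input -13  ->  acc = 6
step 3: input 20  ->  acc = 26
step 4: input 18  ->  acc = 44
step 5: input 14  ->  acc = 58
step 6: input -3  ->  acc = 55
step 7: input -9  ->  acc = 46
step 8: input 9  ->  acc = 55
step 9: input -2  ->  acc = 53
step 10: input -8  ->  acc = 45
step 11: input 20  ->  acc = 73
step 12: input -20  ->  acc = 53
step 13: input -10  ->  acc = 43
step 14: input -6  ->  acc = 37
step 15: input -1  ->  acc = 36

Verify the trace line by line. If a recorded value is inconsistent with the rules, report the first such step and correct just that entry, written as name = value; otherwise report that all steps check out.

Recomputing the run from the initial state:
step 1: acc = 19
step 2: acc = 6
step 3: acc = 26
step 4: acc = 44
step 5: acc = 58
step 6: acc = 55
step 7: acc = 46
step 8: acc = 55
step 9: acc = 53
step 10: acc = 45
step 11: acc = 65
step 12: acc = 45
step 13: acc = 35
step 14: acc = 29
step 15: acc = 28
The first disagreement with the trace is at step 11, where the value should be acc = 65.

step 11, acc = 65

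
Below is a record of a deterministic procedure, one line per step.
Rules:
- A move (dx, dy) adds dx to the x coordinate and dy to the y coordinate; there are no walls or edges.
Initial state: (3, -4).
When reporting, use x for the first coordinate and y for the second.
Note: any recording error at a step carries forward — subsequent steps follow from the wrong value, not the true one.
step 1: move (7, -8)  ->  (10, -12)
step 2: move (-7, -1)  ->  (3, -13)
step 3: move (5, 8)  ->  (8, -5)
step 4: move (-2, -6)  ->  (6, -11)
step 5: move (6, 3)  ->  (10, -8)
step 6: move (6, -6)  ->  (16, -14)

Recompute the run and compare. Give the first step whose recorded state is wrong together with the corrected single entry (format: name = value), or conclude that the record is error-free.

step 5, x = 12

1. x = 3 + (7) = 10, y = -4 + (-8) = -12 (matches)
2. x = 10 + (-7) = 3, y = -12 + (-1) = -13 (in agreement)
3. x = 3 + (5) = 8, y = -13 + (8) = -5 (verified)
4. x = 8 + (-2) = 6, y = -5 + (-6) = -11 (checks out)
5. x = 6 + (6) = 12, y = -11 + (3) = -8 (first mismatch against the record)
The earliest wrong entry is at step 5: it should read x = 12.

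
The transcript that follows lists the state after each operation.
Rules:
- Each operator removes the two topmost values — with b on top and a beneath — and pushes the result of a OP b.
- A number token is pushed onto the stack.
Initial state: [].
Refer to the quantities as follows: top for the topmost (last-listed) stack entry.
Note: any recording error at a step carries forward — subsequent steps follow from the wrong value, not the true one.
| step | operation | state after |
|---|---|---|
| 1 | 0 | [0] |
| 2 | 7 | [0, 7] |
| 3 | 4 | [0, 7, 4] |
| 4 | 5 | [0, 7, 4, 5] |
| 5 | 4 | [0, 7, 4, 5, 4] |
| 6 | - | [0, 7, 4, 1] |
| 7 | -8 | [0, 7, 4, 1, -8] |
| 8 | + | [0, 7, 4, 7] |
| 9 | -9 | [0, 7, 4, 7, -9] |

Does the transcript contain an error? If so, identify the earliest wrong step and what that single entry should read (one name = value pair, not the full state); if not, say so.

step 8, top = -7

1. push 0: top = 0 (consistent with the transcript)
2. push 7: top = 7 (agrees with the transcript)
3. push 4: top = 4 (consistent with the transcript)
4. push 5: top = 5 (in agreement)
5. push 4: top = 4 (agrees with the transcript)
6. 5 - 4 = 1 (no discrepancy)
7. push -8: top = -8 (exactly as logged)
8. 1 + -8 = -7 (the transcript disagrees here)
First incorrect step: 8; the correct value is top = -7.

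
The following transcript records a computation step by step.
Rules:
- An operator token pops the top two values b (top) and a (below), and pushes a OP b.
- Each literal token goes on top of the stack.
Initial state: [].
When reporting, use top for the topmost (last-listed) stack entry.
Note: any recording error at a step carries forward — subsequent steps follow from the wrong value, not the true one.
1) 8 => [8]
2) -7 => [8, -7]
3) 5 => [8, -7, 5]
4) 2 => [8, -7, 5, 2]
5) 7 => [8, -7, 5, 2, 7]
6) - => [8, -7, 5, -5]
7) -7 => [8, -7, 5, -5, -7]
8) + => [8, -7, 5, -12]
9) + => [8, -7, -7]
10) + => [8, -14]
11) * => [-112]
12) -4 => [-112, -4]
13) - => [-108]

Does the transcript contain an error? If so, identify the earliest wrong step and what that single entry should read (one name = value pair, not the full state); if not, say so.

no error

Step 1: push 8: top = 8 — no discrepancy.
Step 2: push -7: top = -7 — exactly as logged.
Step 3: push 5: top = 5 — in agreement.
Step 4: push 2: top = 2 — in agreement.
Step 5: push 7: top = 7 — no discrepancy.
Step 6: 2 - 7 = -5 — confirmed correct.
Step 7: push -7: top = -7 — no discrepancy.
Step 8: -5 + -7 = -12 — no discrepancy.
Step 9: 5 + -12 = -7 — confirmed correct.
Step 10: -7 + -7 = -14 — no discrepancy.
Step 11: 8 * -14 = -112 — checks out.
Step 12: push -4: top = -4 — matches.
Step 13: -112 - -4 = -108 — exactly as logged.
No step deviates from the rules.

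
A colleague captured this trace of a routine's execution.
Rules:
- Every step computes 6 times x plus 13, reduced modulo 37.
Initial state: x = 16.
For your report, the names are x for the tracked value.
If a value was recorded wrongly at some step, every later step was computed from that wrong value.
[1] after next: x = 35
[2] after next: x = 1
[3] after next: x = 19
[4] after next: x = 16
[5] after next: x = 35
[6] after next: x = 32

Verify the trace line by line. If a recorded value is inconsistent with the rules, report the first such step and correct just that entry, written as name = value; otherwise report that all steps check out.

step 6, x = 1

Step 1: x = (6*16 + 13) mod 37 = 35 — consistent with the trace.
Step 2: x = (6*35 + 13) mod 37 = 1 — checks out.
Step 3: x = (6*1 + 13) mod 37 = 19 — same as recorded.
Step 4: x = (6*19 + 13) mod 37 = 16 — matches.
Step 5: x = (6*16 + 13) mod 37 = 35 — confirmed correct.
Step 6: x = (6*35 + 13) mod 37 = 1 — first mismatch against the trace.
First deviation found at step 6; the corrected entry is x = 1.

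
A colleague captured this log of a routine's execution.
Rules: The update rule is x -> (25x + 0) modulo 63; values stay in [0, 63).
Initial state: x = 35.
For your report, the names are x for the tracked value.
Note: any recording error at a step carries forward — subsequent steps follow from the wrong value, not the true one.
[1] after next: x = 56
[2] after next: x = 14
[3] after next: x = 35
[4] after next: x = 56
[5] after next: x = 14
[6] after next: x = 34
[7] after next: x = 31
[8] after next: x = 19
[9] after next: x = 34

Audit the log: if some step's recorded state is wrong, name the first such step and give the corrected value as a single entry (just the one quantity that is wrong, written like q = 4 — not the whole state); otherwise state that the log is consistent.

Step 1: x = (25*35 + 0) mod 63 = 56 — exactly as logged.
Step 2: x = (25*56 + 0) mod 63 = 14 — agrees with the log.
Step 3: x = (25*14 + 0) mod 63 = 35 — matches.
Step 4: x = (25*35 + 0) mod 63 = 56 — confirmed correct.
Step 5: x = (25*56 + 0) mod 63 = 14 — matches.
Step 6: x = (25*14 + 0) mod 63 = 35 — this is not what the log shows.
The audit stops at step 6: the recorded entry is wrong and should be x = 35.

step 6, x = 35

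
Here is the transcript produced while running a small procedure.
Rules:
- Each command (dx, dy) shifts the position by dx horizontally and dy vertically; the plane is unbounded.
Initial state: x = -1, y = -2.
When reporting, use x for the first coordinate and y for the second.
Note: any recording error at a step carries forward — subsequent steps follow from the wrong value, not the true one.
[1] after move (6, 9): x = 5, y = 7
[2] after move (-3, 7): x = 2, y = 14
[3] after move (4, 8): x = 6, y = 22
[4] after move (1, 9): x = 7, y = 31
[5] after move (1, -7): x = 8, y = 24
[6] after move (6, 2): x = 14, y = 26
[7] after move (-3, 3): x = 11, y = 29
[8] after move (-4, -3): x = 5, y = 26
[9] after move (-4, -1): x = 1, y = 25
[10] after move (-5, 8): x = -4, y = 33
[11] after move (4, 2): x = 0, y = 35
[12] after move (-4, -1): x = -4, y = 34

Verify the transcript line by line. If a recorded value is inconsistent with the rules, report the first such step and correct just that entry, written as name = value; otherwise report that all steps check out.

step 8, x = 7

Recomputing the run from the initial state:
step 1: x = 5, y = 7
step 2: x = 2, y = 14
step 3: x = 6, y = 22
step 4: x = 7, y = 31
step 5: x = 8, y = 24
step 6: x = 14, y = 26
step 7: x = 11, y = 29
step 8: x = 7, y = 26
step 9: x = 3, y = 25
step 10: x = -2, y = 33
step 11: x = 2, y = 35
step 12: x = -2, y = 34
The first disagreement with the transcript is at step 8, where the value should be x = 7.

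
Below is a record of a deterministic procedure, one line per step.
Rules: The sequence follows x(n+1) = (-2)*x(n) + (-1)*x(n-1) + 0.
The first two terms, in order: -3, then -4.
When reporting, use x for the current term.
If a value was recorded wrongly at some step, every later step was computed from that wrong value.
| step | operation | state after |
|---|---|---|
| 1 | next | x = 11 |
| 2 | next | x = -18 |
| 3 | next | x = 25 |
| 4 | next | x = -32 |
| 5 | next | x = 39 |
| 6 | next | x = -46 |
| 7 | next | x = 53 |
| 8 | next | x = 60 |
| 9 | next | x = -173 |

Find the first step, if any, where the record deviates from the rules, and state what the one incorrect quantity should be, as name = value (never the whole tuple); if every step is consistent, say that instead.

Recomputing the run from the initial state:
step 1: x = 11
step 2: x = -18
step 3: x = 25
step 4: x = -32
step 5: x = 39
step 6: x = -46
step 7: x = 53
step 8: x = -60
step 9: x = 67
The first disagreement with the record is at step 8, where the value should be x = -60.

step 8, x = -60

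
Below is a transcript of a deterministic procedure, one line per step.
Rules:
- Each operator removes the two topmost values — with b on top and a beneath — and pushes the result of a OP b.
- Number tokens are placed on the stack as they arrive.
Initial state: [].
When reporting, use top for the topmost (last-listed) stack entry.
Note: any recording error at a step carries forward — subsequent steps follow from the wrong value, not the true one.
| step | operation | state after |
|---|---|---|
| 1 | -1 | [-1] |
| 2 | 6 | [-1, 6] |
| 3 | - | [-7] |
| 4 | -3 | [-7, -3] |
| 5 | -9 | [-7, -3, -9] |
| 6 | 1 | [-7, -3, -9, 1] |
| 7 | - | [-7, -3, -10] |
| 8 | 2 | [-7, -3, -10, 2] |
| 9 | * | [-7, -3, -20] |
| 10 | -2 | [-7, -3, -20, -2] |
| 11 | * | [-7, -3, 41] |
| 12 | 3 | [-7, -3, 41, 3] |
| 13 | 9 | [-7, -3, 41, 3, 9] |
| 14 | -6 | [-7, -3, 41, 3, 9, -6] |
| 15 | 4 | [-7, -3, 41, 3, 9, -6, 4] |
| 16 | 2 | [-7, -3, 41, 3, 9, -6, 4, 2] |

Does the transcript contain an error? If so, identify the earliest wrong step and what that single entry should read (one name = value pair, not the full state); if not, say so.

Step 1: push -1: top = -1 — no discrepancy.
Step 2: push 6: top = 6 — verified.
Step 3: -1 - 6 = -7 — consistent with the transcript.
Step 4: push -3: top = -3 — no discrepancy.
Step 5: push -9: top = -9 — in agreement.
Step 6: push 1: top = 1 — confirmed correct.
Step 7: -9 - 1 = -10 — exactly as logged.
Step 8: push 2: top = 2 — consistent with the transcript.
Step 9: -10 * 2 = -20 — no discrepancy.
Step 10: push -2: top = -2 — verified.
Step 11: -20 * -2 = 40 — a discrepancy with the transcript.
Step 11 is the first one off; corrected, top = 40.

step 11, top = 40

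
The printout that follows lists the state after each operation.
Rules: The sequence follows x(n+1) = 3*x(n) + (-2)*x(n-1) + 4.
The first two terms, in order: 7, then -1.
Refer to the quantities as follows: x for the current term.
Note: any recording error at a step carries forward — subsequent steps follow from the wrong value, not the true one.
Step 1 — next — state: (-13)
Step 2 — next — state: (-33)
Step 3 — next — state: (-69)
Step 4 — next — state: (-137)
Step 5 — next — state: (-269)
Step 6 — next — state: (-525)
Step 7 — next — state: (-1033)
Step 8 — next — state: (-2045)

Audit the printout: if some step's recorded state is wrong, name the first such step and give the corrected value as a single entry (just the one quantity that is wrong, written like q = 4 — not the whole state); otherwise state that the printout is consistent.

step 6, x = -529

Recomputing the run from the initial state:
step 1: x = -13
step 2: x = -33
step 3: x = -69
step 4: x = -137
step 5: x = -269
step 6: x = -529
step 7: x = -1045
step 8: x = -2073
The first disagreement with the printout is at step 6, where the value should be x = -529.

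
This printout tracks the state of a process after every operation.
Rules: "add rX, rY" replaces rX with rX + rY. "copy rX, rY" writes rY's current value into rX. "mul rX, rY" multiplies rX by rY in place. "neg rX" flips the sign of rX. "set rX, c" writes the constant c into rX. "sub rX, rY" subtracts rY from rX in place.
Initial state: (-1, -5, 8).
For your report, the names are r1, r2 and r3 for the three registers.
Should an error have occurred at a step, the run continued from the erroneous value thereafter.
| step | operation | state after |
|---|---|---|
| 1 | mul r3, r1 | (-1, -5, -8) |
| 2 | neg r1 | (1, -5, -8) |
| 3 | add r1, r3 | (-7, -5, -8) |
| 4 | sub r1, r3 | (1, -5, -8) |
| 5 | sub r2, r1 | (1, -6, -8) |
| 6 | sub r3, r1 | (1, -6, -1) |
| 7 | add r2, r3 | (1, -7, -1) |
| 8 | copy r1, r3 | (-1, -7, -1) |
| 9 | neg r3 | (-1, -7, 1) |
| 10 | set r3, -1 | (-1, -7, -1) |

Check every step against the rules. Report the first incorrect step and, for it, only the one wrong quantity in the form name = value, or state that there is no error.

step 6, r3 = -9

step 1: r3 = 8 * -1 = -8 -> confirmed correct
step 2: r1 = -(-1) = 1 -> in agreement
step 3: r1 = 1 + -8 = -7 -> no discrepancy
step 4: r1 = -7 - -8 = 1 -> verified
step 5: r2 = -5 - 1 = -6 -> matches
step 6: r3 = -8 - 1 = -9 -> the printout has a different value
That makes step 6 the first incorrect line — r3 = -9 is what it should show.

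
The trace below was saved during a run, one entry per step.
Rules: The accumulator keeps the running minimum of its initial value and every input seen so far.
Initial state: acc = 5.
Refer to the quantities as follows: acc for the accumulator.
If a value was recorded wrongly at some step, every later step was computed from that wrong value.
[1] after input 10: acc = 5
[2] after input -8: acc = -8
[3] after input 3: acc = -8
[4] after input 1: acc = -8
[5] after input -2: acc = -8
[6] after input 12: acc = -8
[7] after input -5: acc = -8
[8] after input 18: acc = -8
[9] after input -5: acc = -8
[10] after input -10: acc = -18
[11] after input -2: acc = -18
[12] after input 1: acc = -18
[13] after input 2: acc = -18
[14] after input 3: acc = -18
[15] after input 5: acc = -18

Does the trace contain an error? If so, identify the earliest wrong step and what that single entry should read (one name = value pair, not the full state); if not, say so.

step 10, acc = -10

1. acc = min(5, 10) = 5 (confirmed correct)
2. acc = min(5, -8) = -8 (checks out)
3. acc = min(-8, 3) = -8 (consistent with the trace)
4. acc = min(-8, 1) = -8 (same as recorded)
5. acc = min(-8, -2) = -8 (no discrepancy)
6. acc = min(-8, 12) = -8 (in agreement)
7. acc = min(-8, -5) = -8 (in agreement)
8. acc = min(-8, 18) = -8 (matches)
9. acc = min(-8, -5) = -8 (verified)
10. acc = min(-8, -10) = -10 (the trace has a different value)
The audit stops at step 10: the recorded entry is wrong and should be acc = -10.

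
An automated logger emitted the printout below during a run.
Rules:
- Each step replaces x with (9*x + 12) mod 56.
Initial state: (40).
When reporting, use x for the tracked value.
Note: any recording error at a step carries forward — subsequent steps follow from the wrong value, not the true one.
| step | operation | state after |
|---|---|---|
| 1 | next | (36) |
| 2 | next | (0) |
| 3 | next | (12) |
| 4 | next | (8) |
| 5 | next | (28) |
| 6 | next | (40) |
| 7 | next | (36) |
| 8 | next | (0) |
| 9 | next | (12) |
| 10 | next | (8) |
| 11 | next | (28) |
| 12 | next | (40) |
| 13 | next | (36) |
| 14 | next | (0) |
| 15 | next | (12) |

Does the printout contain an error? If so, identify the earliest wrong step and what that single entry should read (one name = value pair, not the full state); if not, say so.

step 1: x = (9*40 + 12) mod 56 = 36 -> matches
step 2: x = (9*36 + 12) mod 56 = 0 -> consistent with the printout
step 3: x = (9*0 + 12) mod 56 = 12 -> consistent with the printout
step 4: x = (9*12 + 12) mod 56 = 8 -> exactly as logged
step 5: x = (9*8 + 12) mod 56 = 28 -> in agreement
step 6: x = (9*28 + 12) mod 56 = 40 -> in agreement
step 7: x = (9*40 + 12) mod 56 = 36 -> checks out
step 8: x = (9*36 + 12) mod 56 = 0 -> confirmed correct
step 9: x = (9*0 + 12) mod 56 = 12 -> no discrepancy
step 10: x = (9*12 + 12) mod 56 = 8 -> same as recorded
step 11: x = (9*8 + 12) mod 56 = 28 -> checks out
step 12: x = (9*28 + 12) mod 56 = 40 -> verified
step 13: x = (9*40 + 12) mod 56 = 36 -> same as recorded
step 14: x = (9*36 + 12) mod 56 = 0 -> checks out
step 15: x = (9*0 + 12) mod 56 = 12 -> checks out
All steps check out; nothing to correct.

no error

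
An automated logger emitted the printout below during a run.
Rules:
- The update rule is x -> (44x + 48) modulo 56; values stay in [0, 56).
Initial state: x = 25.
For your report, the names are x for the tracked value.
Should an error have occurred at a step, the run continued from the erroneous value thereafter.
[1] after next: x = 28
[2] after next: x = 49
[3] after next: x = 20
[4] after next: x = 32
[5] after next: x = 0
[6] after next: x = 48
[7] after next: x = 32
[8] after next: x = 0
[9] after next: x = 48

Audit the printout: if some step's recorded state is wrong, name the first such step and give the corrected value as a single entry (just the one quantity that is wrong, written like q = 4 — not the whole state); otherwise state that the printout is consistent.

Recomputing the run from the initial state:
step 1: x = 28
step 2: x = 48
step 3: x = 32
step 4: x = 0
step 5: x = 48
step 6: x = 32
step 7: x = 0
step 8: x = 48
step 9: x = 32
The first disagreement with the printout is at step 2, where the value should be x = 48.

step 2, x = 48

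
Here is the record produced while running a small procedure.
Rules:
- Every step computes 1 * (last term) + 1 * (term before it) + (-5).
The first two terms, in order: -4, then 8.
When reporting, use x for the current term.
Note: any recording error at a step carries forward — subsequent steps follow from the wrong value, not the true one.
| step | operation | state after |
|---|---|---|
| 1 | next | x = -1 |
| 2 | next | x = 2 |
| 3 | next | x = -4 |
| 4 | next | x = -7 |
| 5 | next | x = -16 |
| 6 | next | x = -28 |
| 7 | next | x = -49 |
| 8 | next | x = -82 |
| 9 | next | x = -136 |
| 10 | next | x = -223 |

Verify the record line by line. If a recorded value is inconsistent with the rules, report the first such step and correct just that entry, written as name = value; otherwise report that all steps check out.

no error

Recomputing the run from the initial state:
step 1: x = -1
step 2: x = 2
step 3: x = -4
step 4: x = -7
step 5: x = -16
step 6: x = -28
step 7: x = -49
step 8: x = -82
step 9: x = -136
step 10: x = -223
This matches the record at every step.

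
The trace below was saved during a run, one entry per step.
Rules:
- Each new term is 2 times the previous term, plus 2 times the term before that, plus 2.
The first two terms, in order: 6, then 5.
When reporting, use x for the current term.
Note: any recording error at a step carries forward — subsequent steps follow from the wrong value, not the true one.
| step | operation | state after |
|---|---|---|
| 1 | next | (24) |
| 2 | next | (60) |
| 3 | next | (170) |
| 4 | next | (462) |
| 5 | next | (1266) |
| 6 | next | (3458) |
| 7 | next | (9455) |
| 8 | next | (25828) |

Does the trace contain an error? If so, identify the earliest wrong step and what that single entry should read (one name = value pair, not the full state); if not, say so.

Step 1: x = 2*(5) + (2)*(6) + (2) = 24 — confirmed correct.
Step 2: x = 2*(24) + (2)*(5) + (2) = 60 — verified.
Step 3: x = 2*(60) + (2)*(24) + (2) = 170 — in agreement.
Step 4: x = 2*(170) + (2)*(60) + (2) = 462 — agrees with the trace.
Step 5: x = 2*(462) + (2)*(170) + (2) = 1266 — consistent with the trace.
Step 6: x = 2*(1266) + (2)*(462) + (2) = 3458 — matches.
Step 7: x = 2*(3458) + (2)*(1266) + (2) = 9450 — not what was recorded.
The audit stops at step 7: the recorded entry is wrong and should be x = 9450.

step 7, x = 9450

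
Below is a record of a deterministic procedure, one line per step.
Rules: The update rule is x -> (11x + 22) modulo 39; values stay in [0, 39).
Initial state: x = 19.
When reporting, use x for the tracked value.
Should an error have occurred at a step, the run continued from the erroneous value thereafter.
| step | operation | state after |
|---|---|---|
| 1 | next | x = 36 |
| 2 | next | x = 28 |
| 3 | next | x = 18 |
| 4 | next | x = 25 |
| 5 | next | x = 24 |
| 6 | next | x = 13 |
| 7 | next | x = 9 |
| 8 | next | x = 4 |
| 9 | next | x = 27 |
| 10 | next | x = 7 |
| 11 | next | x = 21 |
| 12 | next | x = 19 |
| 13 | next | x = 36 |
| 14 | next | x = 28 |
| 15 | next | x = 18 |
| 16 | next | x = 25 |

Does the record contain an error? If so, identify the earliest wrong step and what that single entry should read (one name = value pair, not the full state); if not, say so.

step 1: x = (11*19 + 22) mod 39 = 36 -> checks out
step 2: x = (11*36 + 22) mod 39 = 28 -> in agreement
step 3: x = (11*28 + 22) mod 39 = 18 -> same as recorded
step 4: x = (11*18 + 22) mod 39 = 25 -> consistent with the record
step 5: x = (11*25 + 22) mod 39 = 24 -> exactly as logged
step 6: x = (11*24 + 22) mod 39 = 13 -> in agreement
step 7: x = (11*13 + 22) mod 39 = 9 -> confirmed correct
step 8: x = (11*9 + 22) mod 39 = 4 -> exactly as logged
step 9: x = (11*4 + 22) mod 39 = 27 -> matches
step 10: x = (11*27 + 22) mod 39 = 7 -> same as recorded
step 11: x = (11*7 + 22) mod 39 = 21 -> agrees with the record
step 12: x = (11*21 + 22) mod 39 = 19 -> matches
step 13: x = (11*19 + 22) mod 39 = 36 -> no discrepancy
step 14: x = (11*36 + 22) mod 39 = 28 -> same as recorded
step 15: x = (11*28 + 22) mod 39 = 18 -> consistent with the record
step 16: x = (11*18 + 22) mod 39 = 25 -> exactly as logged
No step deviates from the rules.

no error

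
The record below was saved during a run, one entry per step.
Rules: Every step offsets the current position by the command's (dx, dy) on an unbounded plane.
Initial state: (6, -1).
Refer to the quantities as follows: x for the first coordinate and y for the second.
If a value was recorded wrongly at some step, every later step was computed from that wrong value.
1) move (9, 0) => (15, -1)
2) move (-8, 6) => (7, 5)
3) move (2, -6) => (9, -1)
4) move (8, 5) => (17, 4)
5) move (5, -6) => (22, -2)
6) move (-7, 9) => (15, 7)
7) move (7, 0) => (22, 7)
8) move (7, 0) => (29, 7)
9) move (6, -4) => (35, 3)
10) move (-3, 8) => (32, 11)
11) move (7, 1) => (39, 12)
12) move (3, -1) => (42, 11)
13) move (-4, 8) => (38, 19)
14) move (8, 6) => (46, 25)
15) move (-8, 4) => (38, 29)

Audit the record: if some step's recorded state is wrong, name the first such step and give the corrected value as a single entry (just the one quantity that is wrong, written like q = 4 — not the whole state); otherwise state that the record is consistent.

no error

1. x = 6 + (9) = 15, y = -1 + (0) = -1 (no discrepancy)
2. x = 15 + (-8) = 7, y = -1 + (6) = 5 (verified)
3. x = 7 + (2) = 9, y = 5 + (-6) = -1 (verified)
4. x = 9 + (8) = 17, y = -1 + (5) = 4 (agrees with the record)
5. x = 17 + (5) = 22, y = 4 + (-6) = -2 (same as recorded)
6. x = 22 + (-7) = 15, y = -2 + (9) = 7 (in agreement)
7. x = 15 + (7) = 22, y = 7 + (0) = 7 (consistent with the record)
8. x = 22 + (7) = 29, y = 7 + (0) = 7 (in agreement)
9. x = 29 + (6) = 35, y = 7 + (-4) = 3 (exactly as logged)
10. x = 35 + (-3) = 32, y = 3 + (8) = 11 (in agreement)
11. x = 32 + (7) = 39, y = 11 + (1) = 12 (exactly as logged)
12. x = 39 + (3) = 42, y = 12 + (-1) = 11 (no discrepancy)
13. x = 42 + (-4) = 38, y = 11 + (8) = 19 (same as recorded)
14. x = 38 + (8) = 46, y = 19 + (6) = 25 (checks out)
15. x = 46 + (-8) = 38, y = 25 + (4) = 29 (in agreement)
All entries verified; no error found.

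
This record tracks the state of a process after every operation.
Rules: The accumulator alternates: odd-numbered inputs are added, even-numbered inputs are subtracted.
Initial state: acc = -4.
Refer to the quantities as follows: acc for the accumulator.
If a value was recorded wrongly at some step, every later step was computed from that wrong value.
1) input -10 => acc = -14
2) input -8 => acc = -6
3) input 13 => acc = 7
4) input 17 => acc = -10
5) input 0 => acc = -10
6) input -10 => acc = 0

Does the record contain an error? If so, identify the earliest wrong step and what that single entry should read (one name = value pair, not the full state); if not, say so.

Step 1: acc = -4 + -10 = -14 — agrees with the record.
Step 2: acc = -14 - -8 = -6 — verified.
Step 3: acc = -6 + 13 = 7 — checks out.
Step 4: acc = 7 - 17 = -10 — same as recorded.
Step 5: acc = -10 + 0 = -10 — agrees with the record.
Step 6: acc = -10 - -10 = 0 — no discrepancy.
Nothing is out of place; the run is error-free.

no error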